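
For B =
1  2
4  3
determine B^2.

[[9, 8], [16, 17]]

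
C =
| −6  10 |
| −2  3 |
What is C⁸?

[[1276, −2550], [510, −1019]]

tr C = −3 and det C = 2, so the characteristic polynomial is λ² − (−3)λ + (2) with roots −2 and −1.
Eigenvectors give P = [[−5, −2], [−2, −1]] with P⁻¹ = [[−1, 2], [2, −5]], and C = P·diag(−2, −1)·P⁻¹.
Then C⁸ = P·diag(256, 1)·P⁻¹ = [[−1280, −2], [−512, −1]] · [[−1, 2], [2, −5]] = [[1276, −2550], [510, −1019]].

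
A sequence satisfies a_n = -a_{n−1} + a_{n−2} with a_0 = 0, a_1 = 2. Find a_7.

With companion matrix T = [[-1, 1], [1, 0]], [a_n, a_{n−1}]ᵀ = T·[a_{n−1}, a_{n−2}]ᵀ, so [a_7, a_6]ᵀ = T⁶·[a_1, a_0]ᵀ.
T⁶ = [[13, -8], [-8, 5]], giving [a_7, a_6]ᵀ = [[26], [-16]].

26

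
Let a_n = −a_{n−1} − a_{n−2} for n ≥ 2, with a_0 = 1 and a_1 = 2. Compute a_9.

With companion matrix A = [[−1, −1], [1, 0]], [a_n, a_{n−1}]ᵀ = A·[a_{n−1}, a_{n−2}]ᵀ, so [a_9, a_8]ᵀ = A⁸·[a_1, a_0]ᵀ.
A⁸ = [[0, 1], [−1, −1]], giving [a_9, a_8]ᵀ = [[1], [−3]].

1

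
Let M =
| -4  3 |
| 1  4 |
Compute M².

[[19, 0], [0, 19]]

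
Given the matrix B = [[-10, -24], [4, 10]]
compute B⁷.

[[-640, -1536], [256, 640]]

tr B = 0 and det B = -4, so the characteristic polynomial is λ² − (0)λ + (-4) with roots -2 and 2.
Eigenvectors give P = [[-3, -2], [1, 1]] with P⁻¹ = [[-1, -2], [1, 3]], and B = P·diag(-2, 2)·P⁻¹.
Then B⁷ = P·diag(-128, 128)·P⁻¹ = [[384, -256], [-128, 128]] · [[-1, -2], [1, 3]] = [[-640, -1536], [256, 640]].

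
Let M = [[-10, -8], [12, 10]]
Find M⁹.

[[-2560, -2048], [3072, 2560]]

tr M = 0 and det M = -4, so the characteristic polynomial is λ² − (0)λ + (-4) with roots 2 and -2.
Eigenvectors give P = [[-2, -1], [3, 1]] with P⁻¹ = [[1, 1], [-3, -2]], and M = P·diag(2, -2)·P⁻¹.
Then M⁹ = P·diag(512, -512)·P⁻¹ = [[-1024, 512], [1536, -512]] · [[1, 1], [-3, -2]] = [[-2560, -2048], [3072, 2560]].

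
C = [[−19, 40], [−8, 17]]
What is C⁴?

tr C = −2 and det C = −3, so the characteristic polynomial is λ² − (−2)λ + (−3) with roots 1 and −3.
Eigenvectors give P = [[−2, 5], [−1, 2]] with P⁻¹ = [[2, −5], [1, −2]], and C = P·diag(1, −3)·P⁻¹.
Then C⁴ = P·diag(1, 81)·P⁻¹ = [[−2, 405], [−1, 162]] · [[2, −5], [1, −2]] = [[401, −800], [160, −319]].

[[401, −800], [160, −319]]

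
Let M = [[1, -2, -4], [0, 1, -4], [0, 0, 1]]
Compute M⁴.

M = I + N where N = [[0, -2, -4], [0, 0, -4], [0, 0, 0]] is strictly upper-triangular, so N³ = 0.
(I + N)⁴ = I + 4·N + 6·N² = [[1, -8, 32], [0, 1, -16], [0, 0, 1]].

[[1, -8, 32], [0, 1, -16], [0, 0, 1]]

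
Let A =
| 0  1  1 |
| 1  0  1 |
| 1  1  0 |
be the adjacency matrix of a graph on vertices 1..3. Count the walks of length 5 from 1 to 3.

The number of length-5 walks from vertex 1 to vertex 3 is entry (1,3) of A^5, where A is the adjacency matrix.
A^2 = [[2, 1, 1], [1, 2, 1], [1, 1, 2]]
A^3 = [[2, 3, 3], [3, 2, 3], [3, 3, 2]]
A^4 = [[6, 5, 5], [5, 6, 5], [5, 5, 6]]
A^5 = [[10, 11, 11], [11, 10, 11], [11, 11, 10]]

11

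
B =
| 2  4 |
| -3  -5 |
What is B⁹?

[[1532, 2044], [-1533, -2045]]

tr B = -3 and det B = 2, so the characteristic polynomial is λ² − (-3)λ + (2) with roots -2 and -1.
Eigenvectors give P = [[-1, -4], [1, 3]] with P⁻¹ = [[3, 4], [-1, -1]], and B = P·diag(-2, -1)·P⁻¹.
Then B⁹ = P·diag(-512, -1)·P⁻¹ = [[512, 4], [-512, -3]] · [[3, 4], [-1, -1]] = [[1532, 2044], [-1533, -2045]].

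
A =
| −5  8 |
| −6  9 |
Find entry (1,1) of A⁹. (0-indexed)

tr A = 4 and det A = 3, so the characteristic polynomial is λ² − (4)λ + (3) with roots 3 and 1.
Eigenvectors give P = [[1, 4], [1, 3]] with P⁻¹ = [[−3, 4], [1, −1]], and A = P·diag(3, 1)·P⁻¹.
Then A⁹ = P·diag(19683, 1)·P⁻¹ = [[19683, 4], [19683, 3]] · [[−3, 4], [1, −1]] = [[−59045, 78728], [−59046, 78729]].

78729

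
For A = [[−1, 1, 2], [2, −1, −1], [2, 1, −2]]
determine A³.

A² = [[7, 0, −7], [−6, 2, 7], [−4, −1, 7]]
A³ = [[−21, 0, 28], [24, −1, −28], [16, 4, −21]]

[[−21, 0, 28], [24, −1, −28], [16, 4, −21]]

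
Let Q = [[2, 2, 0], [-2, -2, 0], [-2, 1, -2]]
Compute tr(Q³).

-8

Q² = [[0, 0, 0], [0, 0, 0], [-2, -8, 4]]
Q³ = [[0, 0, 0], [0, 0, 0], [4, 16, -8]]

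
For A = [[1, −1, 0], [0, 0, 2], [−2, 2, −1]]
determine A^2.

[[1, −1, −2], [−4, 4, −2], [0, 0, 5]]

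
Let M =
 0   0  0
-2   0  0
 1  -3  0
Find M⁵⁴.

M is strictly triangular, hence nilpotent: M³ = 0, so M⁵⁴ = 0.

[[0, 0, 0], [0, 0, 0], [0, 0, 0]]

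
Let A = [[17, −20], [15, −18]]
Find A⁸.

tr A = −1 and det A = −6, so the characteristic polynomial is λ² − (−1)λ + (−6) with roots −3 and 2.
Eigenvectors give P = [[1, 4], [1, 3]] with P⁻¹ = [[−3, 4], [1, −1]], and A = P·diag(−3, 2)·P⁻¹.
Then A⁸ = P·diag(6561, 256)·P⁻¹ = [[6561, 1024], [6561, 768]] · [[−3, 4], [1, −1]] = [[−18659, 25220], [−18915, 25476]].

[[−18659, 25220], [−18915, 25476]]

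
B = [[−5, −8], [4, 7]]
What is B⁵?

tr B = 2 and det B = −3, so the characteristic polynomial is λ² − (2)λ + (−3) with roots 3 and −1.
Eigenvectors give P = [[−1, −2], [1, 1]] with P⁻¹ = [[1, 2], [−1, −1]], and B = P·diag(3, −1)·P⁻¹.
Then B⁵ = P·diag(243, −1)·P⁻¹ = [[−243, 2], [243, −1]] · [[1, 2], [−1, −1]] = [[−245, −488], [244, 487]].

[[−245, −488], [244, 487]]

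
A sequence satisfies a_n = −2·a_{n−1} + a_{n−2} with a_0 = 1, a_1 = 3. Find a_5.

With companion matrix A = [[−2, 1], [1, 0]], [a_n, a_{n−1}]ᵀ = A·[a_{n−1}, a_{n−2}]ᵀ, so [a_5, a_4]ᵀ = A^4·[a_1, a_0]ᵀ.
A^4 = [[29, −12], [−12, 5]], giving [a_5, a_4]ᵀ = [[75], [−31]].

75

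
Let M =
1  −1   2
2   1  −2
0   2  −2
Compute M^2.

[[−1, 2, 0], [4, −5, 6], [4, −2, 0]]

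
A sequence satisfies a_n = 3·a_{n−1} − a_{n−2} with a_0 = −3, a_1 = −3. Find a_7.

−699

With companion matrix Q = [[3, −1], [1, 0]], [a_n, a_{n−1}]ᵀ = Q·[a_{n−1}, a_{n−2}]ᵀ, so [a_7, a_6]ᵀ = Q⁶·[a_1, a_0]ᵀ.
Q⁶ = [[377, −144], [144, −55]], giving [a_7, a_6]ᵀ = [[−699], [−267]].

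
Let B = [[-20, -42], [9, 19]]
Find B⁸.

tr B = -1 and det B = -2, so the characteristic polynomial is λ² − (-1)λ + (-2) with roots 1 and -2.
Eigenvectors give P = [[2, 7], [-1, -3]] with P⁻¹ = [[-3, -7], [1, 2]], and B = P·diag(1, -2)·P⁻¹.
Then B⁸ = P·diag(1, 256)·P⁻¹ = [[2, 1792], [-1, -768]] · [[-3, -7], [1, 2]] = [[1786, 3570], [-765, -1529]].

[[1786, 3570], [-765, -1529]]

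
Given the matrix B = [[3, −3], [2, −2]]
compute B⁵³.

[[3, −3], [2, −2]]

B² = B (a projection; rank 1, trace 1), so B⁵³ = B.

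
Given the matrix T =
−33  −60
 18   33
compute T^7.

tr T = 0 and det T = −9, so the characteristic polynomial is λ² − (0)λ + (−9) with roots 3 and −3.
Eigenvectors give P = [[−5, 2], [3, −1]] with P⁻¹ = [[1, 2], [3, 5]], and T = P·diag(3, −3)·P⁻¹.
Then T^7 = P·diag(2187, −2187)·P⁻¹ = [[−10935, −4374], [6561, 2187]] · [[1, 2], [3, 5]] = [[−24057, −43740], [13122, 24057]].

[[−24057, −43740], [13122, 24057]]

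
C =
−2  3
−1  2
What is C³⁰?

[[1, 0], [0, 1]]

C² = I (check: tr C = 0 and det C = −1), so C³⁰ = I since 30 is even.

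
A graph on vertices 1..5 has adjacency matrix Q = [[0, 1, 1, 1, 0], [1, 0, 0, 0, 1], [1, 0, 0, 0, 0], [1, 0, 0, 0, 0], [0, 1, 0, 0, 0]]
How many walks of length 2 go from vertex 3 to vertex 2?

1

The number of length-2 walks from vertex 3 to vertex 2 is entry (3,2) of Q², where Q is the adjacency matrix.
Q² = [[3, 0, 0, 0, 1], [0, 2, 1, 1, 0], [0, 1, 1, 1, 0], [0, 1, 1, 1, 0], [1, 0, 0, 0, 1]]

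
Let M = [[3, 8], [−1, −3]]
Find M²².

[[1, 0], [0, 1]]

M² = I (check: tr M = 0 and det M = −1), so M²² = I since 22 is even.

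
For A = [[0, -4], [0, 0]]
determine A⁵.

A is strictly triangular, hence nilpotent: A² = 0, so A⁵ = 0.

[[0, 0], [0, 0]]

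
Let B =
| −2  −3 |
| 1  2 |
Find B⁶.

B² = I (check: tr B = 0 and det B = −1), so B⁶ = I since 6 is even.

[[1, 0], [0, 1]]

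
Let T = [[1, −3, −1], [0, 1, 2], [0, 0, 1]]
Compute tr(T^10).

T = I + N where N = [[0, −3, −1], [0, 0, 2], [0, 0, 0]] is strictly upper-triangular, so N^3 = 0.
(I + N)^10 = I + 10·N + 45·N^2 = [[1, −30, −280], [0, 1, 20], [0, 0, 1]].

3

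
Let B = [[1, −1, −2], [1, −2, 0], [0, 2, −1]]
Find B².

[[0, −3, 0], [−1, 3, −2], [2, −6, 1]]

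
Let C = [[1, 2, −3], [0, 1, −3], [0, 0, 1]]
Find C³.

C = I + N where N = [[0, 2, −3], [0, 0, −3], [0, 0, 0]] is strictly upper-triangular, so N³ = 0.
(I + N)³ = I + 3·N + 3·N² = [[1, 6, −27], [0, 1, −9], [0, 0, 1]].

[[1, 6, −27], [0, 1, −9], [0, 0, 1]]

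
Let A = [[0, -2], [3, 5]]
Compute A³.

tr A = 5 and det A = 6, so the characteristic polynomial is λ² − (5)λ + (6) with roots 3 and 2.
Eigenvectors give P = [[-2, -1], [3, 1]] with P⁻¹ = [[1, 1], [-3, -2]], and A = P·diag(3, 2)·P⁻¹.
Then A³ = P·diag(27, 8)·P⁻¹ = [[-54, -8], [81, 8]] · [[1, 1], [-3, -2]] = [[-30, -38], [57, 65]].

[[-30, -38], [57, 65]]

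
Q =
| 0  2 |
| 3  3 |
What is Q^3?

[[18, 30], [45, 63]]

Q^2 = [[6, 6], [9, 15]]
Q^3 = [[18, 30], [45, 63]]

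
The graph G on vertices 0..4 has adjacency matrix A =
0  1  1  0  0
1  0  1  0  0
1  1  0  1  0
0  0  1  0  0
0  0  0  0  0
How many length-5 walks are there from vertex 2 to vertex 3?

11

The number of length-5 walks from vertex 2 to vertex 3 is entry (2,3) of A⁵, where A is the adjacency matrix.
A² = [[2, 1, 1, 1, 0], [1, 2, 1, 1, 0], [1, 1, 3, 0, 0], [1, 1, 0, 1, 0], [0, 0, 0, 0, 0]]
A³ = [[2, 3, 4, 1, 0], [3, 2, 4, 1, 0], [4, 4, 2, 3, 0], [1, 1, 3, 0, 0], [0, 0, 0, 0, 0]]
A⁴ = [[7, 6, 6, 4, 0], [6, 7, 6, 4, 0], [6, 6, 11, 2, 0], [4, 4, 2, 3, 0], [0, 0, 0, 0, 0]]
A⁵ = [[12, 13, 17, 6, 0], [13, 12, 17, 6, 0], [17, 17, 14, 11, 0], [6, 6, 11, 2, 0], [0, 0, 0, 0, 0]]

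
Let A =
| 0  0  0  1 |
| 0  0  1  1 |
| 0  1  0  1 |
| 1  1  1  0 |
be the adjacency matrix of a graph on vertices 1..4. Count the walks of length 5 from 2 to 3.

13

The number of length-5 walks from vertex 2 to vertex 3 is entry (2,3) of A⁵, where A is the adjacency matrix.
A² = [[1, 1, 1, 0], [1, 2, 1, 1], [1, 1, 2, 1], [0, 1, 1, 3]]
A³ = [[0, 1, 1, 3], [1, 2, 3, 4], [1, 3, 2, 4], [3, 4, 4, 2]]
A⁴ = [[3, 4, 4, 2], [4, 7, 6, 6], [4, 6, 7, 6], [2, 6, 6, 11]]
A⁵ = [[2, 6, 6, 11], [6, 12, 13, 17], [6, 13, 12, 17], [11, 17, 17, 14]]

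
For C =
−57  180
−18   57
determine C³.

[[−513, 1620], [−162, 513]]

tr C = 0 and det C = −9, so the characteristic polynomial is λ² − (0)λ + (−9) with roots −3 and 3.
Eigenvectors give P = [[10, 3], [3, 1]] with P⁻¹ = [[1, −3], [−3, 10]], and C = P·diag(−3, 3)·P⁻¹.
Then C³ = P·diag(−27, 27)·P⁻¹ = [[−270, 81], [−81, 27]] · [[1, −3], [−3, 10]] = [[−513, 1620], [−162, 513]].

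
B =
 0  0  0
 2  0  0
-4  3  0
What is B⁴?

[[0, 0, 0], [0, 0, 0], [0, 0, 0]]

B is strictly triangular, hence nilpotent: B³ = 0, so B⁴ = 0.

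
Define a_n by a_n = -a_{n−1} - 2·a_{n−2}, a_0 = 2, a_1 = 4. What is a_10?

112

With companion matrix Q = [[-1, -2], [1, 0]], [a_n, a_{n−1}]ᵀ = Q·[a_{n−1}, a_{n−2}]ᵀ, so [a_10, a_9]ᵀ = Q^9·[a_1, a_0]ᵀ.
Q^9 = [[11, 34], [-17, -6]], giving [a_10, a_9]ᵀ = [[112], [-80]].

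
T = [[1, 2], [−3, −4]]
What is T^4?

tr T = −3 and det T = 2, so the characteristic polynomial is λ² − (−3)λ + (2) with roots −2 and −1.
Eigenvectors give P = [[2, −1], [−3, 1]] with P⁻¹ = [[−1, −1], [−3, −2]], and T = P·diag(−2, −1)·P⁻¹.
Then T^4 = P·diag(16, 1)·P⁻¹ = [[32, −1], [−48, 1]] · [[−1, −1], [−3, −2]] = [[−29, −30], [45, 46]].

[[−29, −30], [45, 46]]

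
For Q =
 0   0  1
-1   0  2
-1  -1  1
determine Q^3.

Q^2 = [[-1, -1, 1], [-2, -2, 1], [0, -1, -2]]
Q^3 = [[0, -1, -2], [1, -1, -5], [3, 2, -4]]

[[0, -1, -2], [1, -1, -5], [3, 2, -4]]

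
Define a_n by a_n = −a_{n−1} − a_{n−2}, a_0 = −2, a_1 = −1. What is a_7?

With companion matrix A = [[−1, −1], [1, 0]], [a_n, a_{n−1}]ᵀ = A·[a_{n−1}, a_{n−2}]ᵀ, so [a_7, a_6]ᵀ = A⁶·[a_1, a_0]ᵀ.
A⁶ = [[1, 0], [0, 1]], giving [a_7, a_6]ᵀ = [[−1], [−2]].

−1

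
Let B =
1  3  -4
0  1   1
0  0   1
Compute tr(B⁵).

3

B = I + N where N = [[0, 3, -4], [0, 0, 1], [0, 0, 0]] is strictly upper-triangular, so N³ = 0.
(I + N)⁵ = I + 5·N + 10·N² = [[1, 15, 10], [0, 1, 5], [0, 0, 1]].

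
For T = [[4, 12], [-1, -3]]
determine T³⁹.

[[4, 12], [-1, -3]]

T² = T (a projection; rank 1, trace 1), so T³⁹ = T.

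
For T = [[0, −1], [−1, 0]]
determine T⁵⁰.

[[1, 0], [0, 1]]

T² = I (check: tr T = 0 and det T = −1), so T⁵⁰ = I since 50 is even.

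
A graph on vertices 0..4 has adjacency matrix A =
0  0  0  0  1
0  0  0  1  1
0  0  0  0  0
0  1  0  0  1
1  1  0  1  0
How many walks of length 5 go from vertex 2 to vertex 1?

The number of length-5 walks from vertex 2 to vertex 1 is entry (2,1) of A⁵, where A is the adjacency matrix.
A² = [[1, 1, 0, 1, 0], [1, 2, 0, 1, 1], [0, 0, 0, 0, 0], [1, 1, 0, 2, 1], [0, 1, 0, 1, 3]]
A³ = [[0, 1, 0, 1, 3], [1, 2, 0, 3, 4], [0, 0, 0, 0, 0], [1, 3, 0, 2, 4], [3, 4, 0, 4, 2]]
A⁴ = [[3, 4, 0, 4, 2], [4, 7, 0, 6, 6], [0, 0, 0, 0, 0], [4, 6, 0, 7, 6], [2, 6, 0, 6, 11]]
A⁵ = [[2, 6, 0, 6, 11], [6, 12, 0, 13, 17], [0, 0, 0, 0, 0], [6, 13, 0, 12, 17], [11, 17, 0, 17, 14]]

0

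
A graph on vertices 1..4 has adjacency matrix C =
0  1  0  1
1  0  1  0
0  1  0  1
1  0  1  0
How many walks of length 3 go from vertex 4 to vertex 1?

4

The number of length-3 walks from vertex 4 to vertex 1 is entry (4,1) of C³, where C is the adjacency matrix.
C² = [[2, 0, 2, 0], [0, 2, 0, 2], [2, 0, 2, 0], [0, 2, 0, 2]]
C³ = [[0, 4, 0, 4], [4, 0, 4, 0], [0, 4, 0, 4], [4, 0, 4, 0]]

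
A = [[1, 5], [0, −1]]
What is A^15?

[[1, 5], [0, −1]]

A² = I (check: tr A = 0 and det A = −1), so A^15 = A since 15 is odd.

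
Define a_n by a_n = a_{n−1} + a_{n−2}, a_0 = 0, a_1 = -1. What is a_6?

With companion matrix B = [[1, 1], [1, 0]], [a_n, a_{n−1}]ᵀ = B·[a_{n−1}, a_{n−2}]ᵀ, so [a_6, a_5]ᵀ = B⁵·[a_1, a_0]ᵀ.
B⁵ = [[8, 5], [5, 3]], giving [a_6, a_5]ᵀ = [[-8], [-5]].

-8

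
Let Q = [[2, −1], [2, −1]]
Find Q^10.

Q² = Q (a projection; rank 1, trace 1), so Q^10 = Q.

[[2, −1], [2, −1]]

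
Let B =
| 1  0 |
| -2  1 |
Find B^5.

B = I + N where N = [[0, 0], [-2, 0]] is strictly lower-triangular, so N^2 = 0.
(I + N)^5 = I + 5·N = [[1, 0], [-10, 1]].

[[1, 0], [-10, 1]]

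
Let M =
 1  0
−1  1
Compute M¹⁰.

[[1, 0], [−10, 1]]

M = I + N where N = [[0, 0], [−1, 0]] is strictly lower-triangular, so N² = 0.
(I + N)¹⁰ = I + 10·N = [[1, 0], [−10, 1]].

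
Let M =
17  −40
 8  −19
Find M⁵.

tr M = −2 and det M = −3, so the characteristic polynomial is λ² − (−2)λ + (−3) with roots 1 and −3.
Eigenvectors give P = [[5, −2], [2, −1]] with P⁻¹ = [[1, −2], [2, −5]], and M = P·diag(1, −3)·P⁻¹.
Then M⁵ = P·diag(1, −243)·P⁻¹ = [[5, 486], [2, 243]] · [[1, −2], [2, −5]] = [[977, −2440], [488, −1219]].

[[977, −2440], [488, −1219]]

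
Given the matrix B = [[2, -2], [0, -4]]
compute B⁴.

[[16, 80], [0, 256]]

B² = [[4, 4], [0, 16]]
B³ = [[8, -24], [0, -64]]
B⁴ = [[16, 80], [0, 256]]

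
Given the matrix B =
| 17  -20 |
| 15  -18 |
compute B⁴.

tr B = -1 and det B = -6, so the characteristic polynomial is λ² − (-1)λ + (-6) with roots 2 and -3.
Eigenvectors give P = [[4, 1], [3, 1]] with P⁻¹ = [[1, -1], [-3, 4]], and B = P·diag(2, -3)·P⁻¹.
Then B⁴ = P·diag(16, 81)·P⁻¹ = [[64, 81], [48, 81]] · [[1, -1], [-3, 4]] = [[-179, 260], [-195, 276]].

[[-179, 260], [-195, 276]]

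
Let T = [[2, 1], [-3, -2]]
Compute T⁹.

[[2, 1], [-3, -2]]

T² = I (check: tr T = 0 and det T = -1), so T⁹ = T since 9 is odd.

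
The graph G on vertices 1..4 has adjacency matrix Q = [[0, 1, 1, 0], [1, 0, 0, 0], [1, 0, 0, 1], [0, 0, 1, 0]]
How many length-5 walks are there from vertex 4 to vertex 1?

0

The number of length-5 walks from vertex 4 to vertex 1 is entry (4,1) of Q⁵, where Q is the adjacency matrix.
Q² = [[2, 0, 0, 1], [0, 1, 1, 0], [0, 1, 2, 0], [1, 0, 0, 1]]
Q³ = [[0, 2, 3, 0], [2, 0, 0, 1], [3, 0, 0, 2], [0, 1, 2, 0]]
Q⁴ = [[5, 0, 0, 3], [0, 2, 3, 0], [0, 3, 5, 0], [3, 0, 0, 2]]
Q⁵ = [[0, 5, 8, 0], [5, 0, 0, 3], [8, 0, 0, 5], [0, 3, 5, 0]]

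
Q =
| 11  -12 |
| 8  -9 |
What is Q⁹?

[[59051, -59052], [39368, -39369]]

tr Q = 2 and det Q = -3, so the characteristic polynomial is λ² − (2)λ + (-3) with roots -1 and 3.
Eigenvectors give P = [[1, 3], [1, 2]] with P⁻¹ = [[-2, 3], [1, -1]], and Q = P·diag(-1, 3)·P⁻¹.
Then Q⁹ = P·diag(-1, 19683)·P⁻¹ = [[-1, 59049], [-1, 39366]] · [[-2, 3], [1, -1]] = [[59051, -59052], [39368, -39369]].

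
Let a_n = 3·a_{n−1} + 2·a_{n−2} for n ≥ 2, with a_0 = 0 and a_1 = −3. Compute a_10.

With companion matrix Q = [[3, 2], [1, 0]], [a_n, a_{n−1}]ᵀ = Q·[a_{n−1}, a_{n−2}]ᵀ, so [a_10, a_9]ᵀ = Q⁹·[a_1, a_0]ᵀ.
Q⁹ = [[79647, 44726], [22363, 12558]], giving [a_10, a_9]ᵀ = [[−238941], [−67089]].

−238941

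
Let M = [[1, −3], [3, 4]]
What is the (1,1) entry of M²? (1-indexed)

−8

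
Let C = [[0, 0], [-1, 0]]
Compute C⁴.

[[0, 0], [0, 0]]

C is strictly triangular, hence nilpotent: C² = 0, so C⁴ = 0.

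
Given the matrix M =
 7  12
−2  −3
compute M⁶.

tr M = 4 and det M = 3, so the characteristic polynomial is λ² − (4)λ + (3) with roots 1 and 3.
Eigenvectors give P = [[2, 3], [−1, −1]] with P⁻¹ = [[−1, −3], [1, 2]], and M = P·diag(1, 3)·P⁻¹.
Then M⁶ = P·diag(1, 729)·P⁻¹ = [[2, 2187], [−1, −729]] · [[−1, −3], [1, 2]] = [[2185, 4368], [−728, −1455]].

[[2185, 4368], [−728, −1455]]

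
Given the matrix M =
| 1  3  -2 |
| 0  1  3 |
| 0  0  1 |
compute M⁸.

M = I + N where N = [[0, 3, -2], [0, 0, 3], [0, 0, 0]] is strictly upper-triangular, so N³ = 0.
(I + N)⁸ = I + 8·N + 28·N² = [[1, 24, 236], [0, 1, 24], [0, 0, 1]].

[[1, 24, 236], [0, 1, 24], [0, 0, 1]]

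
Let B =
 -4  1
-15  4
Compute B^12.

[[1, 0], [0, 1]]

B² = I (check: tr B = 0 and det B = -1), so B^12 = I since 12 is even.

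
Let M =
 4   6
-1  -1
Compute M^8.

tr M = 3 and det M = 2, so the characteristic polynomial is λ² − (3)λ + (2) with roots 1 and 2.
Eigenvectors give P = [[2, -3], [-1, 1]] with P⁻¹ = [[-1, -3], [-1, -2]], and M = P·diag(1, 2)·P⁻¹.
Then M^8 = P·diag(1, 256)·P⁻¹ = [[2, -768], [-1, 256]] · [[-1, -3], [-1, -2]] = [[766, 1530], [-255, -509]].

[[766, 1530], [-255, -509]]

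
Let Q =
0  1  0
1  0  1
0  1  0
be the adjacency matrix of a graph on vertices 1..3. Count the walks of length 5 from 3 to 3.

The number of length-5 walks from vertex 3 to vertex 3 is entry (3,3) of Q⁵, where Q is the adjacency matrix.
Q² = [[1, 0, 1], [0, 2, 0], [1, 0, 1]]
Q³ = [[0, 2, 0], [2, 0, 2], [0, 2, 0]]
Q⁴ = [[2, 0, 2], [0, 4, 0], [2, 0, 2]]
Q⁵ = [[0, 4, 0], [4, 0, 4], [0, 4, 0]]

0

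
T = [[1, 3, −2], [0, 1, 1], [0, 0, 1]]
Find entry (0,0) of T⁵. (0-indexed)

T = I + N where N = [[0, 3, −2], [0, 0, 1], [0, 0, 0]] is strictly upper-triangular, so N³ = 0.
(I + N)⁵ = I + 5·N + 10·N² = [[1, 15, 20], [0, 1, 5], [0, 0, 1]].

1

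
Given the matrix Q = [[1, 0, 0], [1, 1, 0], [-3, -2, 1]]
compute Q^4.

[[1, 0, 0], [4, 1, 0], [-24, -8, 1]]

Q = I + N where N = [[0, 0, 0], [1, 0, 0], [-3, -2, 0]] is strictly lower-triangular, so N^3 = 0.
(I + N)^4 = I + 4·N + 6·N^2 = [[1, 0, 0], [4, 1, 0], [-24, -8, 1]].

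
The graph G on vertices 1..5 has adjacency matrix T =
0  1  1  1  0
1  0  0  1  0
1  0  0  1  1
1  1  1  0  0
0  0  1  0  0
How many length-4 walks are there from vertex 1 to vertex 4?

15

The number of length-4 walks from vertex 1 to vertex 4 is entry (1,4) of T⁴, where T is the adjacency matrix.
T² = [[3, 1, 1, 2, 1], [1, 2, 2, 1, 0], [1, 2, 3, 1, 0], [2, 1, 1, 3, 1], [1, 0, 0, 1, 1]]
T³ = [[4, 5, 6, 5, 1], [5, 2, 2, 5, 2], [6, 2, 2, 6, 3], [5, 5, 6, 4, 1], [1, 2, 3, 1, 0]]
T⁴ = [[16, 9, 10, 15, 6], [9, 10, 12, 9, 2], [10, 12, 15, 10, 2], [15, 9, 10, 16, 6], [6, 2, 2, 6, 3]]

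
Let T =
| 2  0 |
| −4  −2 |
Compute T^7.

tr T = 0 and det T = −4, so the characteristic polynomial is λ² − (0)λ + (−4) with roots −2 and 2.
Eigenvectors give P = [[0, −1], [−1, 1]] with P⁻¹ = [[−1, −1], [−1, 0]], and T = P·diag(−2, 2)·P⁻¹.
Then T^7 = P·diag(−128, 128)·P⁻¹ = [[0, −128], [128, 128]] · [[−1, −1], [−1, 0]] = [[128, 0], [−256, −128]].

[[128, 0], [−256, −128]]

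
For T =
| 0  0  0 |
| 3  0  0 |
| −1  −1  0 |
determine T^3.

[[0, 0, 0], [0, 0, 0], [0, 0, 0]]

T is strictly triangular, hence nilpotent: T^3 = 0, so T^3 = 0.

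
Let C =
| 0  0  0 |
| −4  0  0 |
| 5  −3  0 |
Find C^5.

[[0, 0, 0], [0, 0, 0], [0, 0, 0]]

C is strictly triangular, hence nilpotent: C^3 = 0, so C^5 = 0.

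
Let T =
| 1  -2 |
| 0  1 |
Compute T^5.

[[1, -10], [0, 1]]

T = I + N where N = [[0, -2], [0, 0]] is strictly upper-triangular, so N^2 = 0.
(I + N)^5 = I + 5·N = [[1, -10], [0, 1]].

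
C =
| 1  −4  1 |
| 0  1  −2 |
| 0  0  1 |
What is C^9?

[[1, −36, 297], [0, 1, −18], [0, 0, 1]]

C = I + N where N = [[0, −4, 1], [0, 0, −2], [0, 0, 0]] is strictly upper-triangular, so N^3 = 0.
(I + N)^9 = I + 9·N + 36·N^2 = [[1, −36, 297], [0, 1, −18], [0, 0, 1]].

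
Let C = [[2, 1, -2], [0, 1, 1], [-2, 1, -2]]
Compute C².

[[8, 1, 1], [-2, 2, -1], [0, -3, 9]]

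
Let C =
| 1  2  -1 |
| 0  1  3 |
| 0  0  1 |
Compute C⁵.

[[1, 10, 55], [0, 1, 15], [0, 0, 1]]

C = I + N where N = [[0, 2, -1], [0, 0, 3], [0, 0, 0]] is strictly upper-triangular, so N³ = 0.
(I + N)⁵ = I + 5·N + 10·N² = [[1, 10, 55], [0, 1, 15], [0, 0, 1]].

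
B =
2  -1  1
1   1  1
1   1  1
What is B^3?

[[8, -4, 4], [12, 0, 8], [12, 0, 8]]

B^2 = [[4, -2, 2], [4, 1, 3], [4, 1, 3]]
B^3 = [[8, -4, 4], [12, 0, 8], [12, 0, 8]]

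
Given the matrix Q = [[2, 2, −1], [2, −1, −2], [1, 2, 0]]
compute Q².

[[7, 0, −6], [0, 1, 0], [6, 0, −5]]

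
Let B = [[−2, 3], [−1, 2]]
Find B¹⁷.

[[−2, 3], [−1, 2]]

B² = I (check: tr B = 0 and det B = −1), so B¹⁷ = B since 17 is odd.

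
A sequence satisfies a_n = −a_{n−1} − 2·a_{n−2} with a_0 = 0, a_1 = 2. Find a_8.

6

With companion matrix T = [[−1, −2], [1, 0]], [a_n, a_{n−1}]ᵀ = T·[a_{n−1}, a_{n−2}]ᵀ, so [a_8, a_7]ᵀ = T^7·[a_1, a_0]ᵀ.
T^7 = [[3, −14], [7, 10]], giving [a_8, a_7]ᵀ = [[6], [14]].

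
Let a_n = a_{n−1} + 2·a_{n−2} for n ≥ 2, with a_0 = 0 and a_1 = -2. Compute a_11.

With companion matrix T = [[1, 2], [1, 0]], [a_n, a_{n−1}]ᵀ = T·[a_{n−1}, a_{n−2}]ᵀ, so [a_11, a_10]ᵀ = T^10·[a_1, a_0]ᵀ.
T^10 = [[683, 682], [341, 342]], giving [a_11, a_10]ᵀ = [[-1366], [-682]].

-1366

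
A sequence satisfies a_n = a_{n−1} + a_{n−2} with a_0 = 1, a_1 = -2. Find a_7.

-18

With companion matrix C = [[1, 1], [1, 0]], [a_n, a_{n−1}]ᵀ = C·[a_{n−1}, a_{n−2}]ᵀ, so [a_7, a_6]ᵀ = C⁶·[a_1, a_0]ᵀ.
C⁶ = [[13, 8], [8, 5]], giving [a_7, a_6]ᵀ = [[-18], [-11]].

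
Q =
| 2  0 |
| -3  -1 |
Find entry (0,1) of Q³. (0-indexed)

0

tr Q = 1 and det Q = -2, so the characteristic polynomial is λ² − (1)λ + (-2) with roots 2 and -1.
Eigenvectors give P = [[-1, 0], [1, 1]] with P⁻¹ = [[-1, 0], [1, 1]], and Q = P·diag(2, -1)·P⁻¹.
Then Q³ = P·diag(8, -1)·P⁻¹ = [[-8, 0], [8, -1]] · [[-1, 0], [1, 1]] = [[8, 0], [-9, -1]].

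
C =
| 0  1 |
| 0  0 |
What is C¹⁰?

[[0, 0], [0, 0]]

C is strictly triangular, hence nilpotent: C² = 0, so C¹⁰ = 0.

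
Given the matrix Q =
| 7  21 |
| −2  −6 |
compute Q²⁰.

[[7, 21], [−2, −6]]

Q² = Q (a projection; rank 1, trace 1), so Q²⁰ = Q.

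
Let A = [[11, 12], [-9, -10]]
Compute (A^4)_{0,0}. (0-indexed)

tr A = 1 and det A = -2, so the characteristic polynomial is λ² − (1)λ + (-2) with roots -1 and 2.
Eigenvectors give P = [[-1, 4], [1, -3]] with P⁻¹ = [[3, 4], [1, 1]], and A = P·diag(-1, 2)·P⁻¹.
Then A^4 = P·diag(1, 16)·P⁻¹ = [[-1, 64], [1, -48]] · [[3, 4], [1, 1]] = [[61, 60], [-45, -44]].

61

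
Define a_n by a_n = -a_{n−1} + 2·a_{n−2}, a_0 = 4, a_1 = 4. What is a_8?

4

With companion matrix B = [[-1, 2], [1, 0]], [a_n, a_{n−1}]ᵀ = B·[a_{n−1}, a_{n−2}]ᵀ, so [a_8, a_7]ᵀ = B⁷·[a_1, a_0]ᵀ.
B⁷ = [[-85, 86], [43, -42]], giving [a_8, a_7]ᵀ = [[4], [4]].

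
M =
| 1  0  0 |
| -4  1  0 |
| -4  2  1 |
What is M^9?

[[1, 0, 0], [-36, 1, 0], [-324, 18, 1]]

M = I + N where N = [[0, 0, 0], [-4, 0, 0], [-4, 2, 0]] is strictly lower-triangular, so N^3 = 0.
(I + N)^9 = I + 9·N + 36·N^2 = [[1, 0, 0], [-36, 1, 0], [-324, 18, 1]].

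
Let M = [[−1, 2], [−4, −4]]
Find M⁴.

[[−151, −10], [20, −136]]

M² = [[−7, −10], [20, 8]]
M³ = [[47, 26], [−52, 8]]
M⁴ = [[−151, −10], [20, −136]]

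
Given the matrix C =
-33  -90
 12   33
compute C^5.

[[-2673, -7290], [972, 2673]]

tr C = 0 and det C = -9, so the characteristic polynomial is λ² − (0)λ + (-9) with roots 3 and -3.
Eigenvectors give P = [[-5, -3], [2, 1]] with P⁻¹ = [[1, 3], [-2, -5]], and C = P·diag(3, -3)·P⁻¹.
Then C^5 = P·diag(243, -243)·P⁻¹ = [[-1215, 729], [486, -243]] · [[1, 3], [-2, -5]] = [[-2673, -7290], [972, 2673]].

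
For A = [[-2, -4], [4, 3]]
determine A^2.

[[-12, -4], [4, -7]]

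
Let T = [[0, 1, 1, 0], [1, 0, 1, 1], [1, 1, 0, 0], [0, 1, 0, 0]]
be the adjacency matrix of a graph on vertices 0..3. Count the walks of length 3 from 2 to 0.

3

The number of length-3 walks from vertex 2 to vertex 0 is entry (2,0) of T^3, where T is the adjacency matrix.
T^2 = [[2, 1, 1, 1], [1, 3, 1, 0], [1, 1, 2, 1], [1, 0, 1, 1]]
T^3 = [[2, 4, 3, 1], [4, 2, 4, 3], [3, 4, 2, 1], [1, 3, 1, 0]]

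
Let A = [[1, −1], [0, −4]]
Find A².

[[1, 3], [0, 16]]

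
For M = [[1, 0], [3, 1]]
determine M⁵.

M = I + N where N = [[0, 0], [3, 0]] is strictly lower-triangular, so N² = 0.
(I + N)⁵ = I + 5·N = [[1, 0], [15, 1]].

[[1, 0], [15, 1]]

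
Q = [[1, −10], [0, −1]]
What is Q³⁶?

[[1, 0], [0, 1]]

Q² = I (check: tr Q = 0 and det Q = −1), so Q³⁶ = I since 36 is even.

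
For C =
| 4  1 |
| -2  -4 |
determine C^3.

[[56, 14], [-28, -56]]

C^2 = [[14, 0], [0, 14]]
C^3 = [[56, 14], [-28, -56]]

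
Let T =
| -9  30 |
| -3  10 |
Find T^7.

T² = T (a projection; rank 1, trace 1), so T^7 = T.

[[-9, 30], [-3, 10]]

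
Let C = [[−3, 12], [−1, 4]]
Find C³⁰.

[[−3, 12], [−1, 4]]

C² = C (a projection; rank 1, trace 1), so C³⁰ = C.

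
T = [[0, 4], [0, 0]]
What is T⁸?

[[0, 0], [0, 0]]

T is strictly triangular, hence nilpotent: T² = 0, so T⁸ = 0.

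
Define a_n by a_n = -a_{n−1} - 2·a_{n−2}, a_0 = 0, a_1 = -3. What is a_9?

51

With companion matrix A = [[-1, -2], [1, 0]], [a_n, a_{n−1}]ᵀ = A·[a_{n−1}, a_{n−2}]ᵀ, so [a_9, a_8]ᵀ = A^8·[a_1, a_0]ᵀ.
A^8 = [[-17, -6], [3, -14]], giving [a_9, a_8]ᵀ = [[51], [-9]].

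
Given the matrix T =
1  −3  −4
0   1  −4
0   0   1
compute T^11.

T = I + N where N = [[0, −3, −4], [0, 0, −4], [0, 0, 0]] is strictly upper-triangular, so N^3 = 0.
(I + N)^11 = I + 11·N + 55·N^2 = [[1, −33, 616], [0, 1, −44], [0, 0, 1]].

[[1, −33, 616], [0, 1, −44], [0, 0, 1]]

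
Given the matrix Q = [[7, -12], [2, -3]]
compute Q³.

tr Q = 4 and det Q = 3, so the characteristic polynomial is λ² − (4)λ + (3) with roots 3 and 1.
Eigenvectors give P = [[3, 2], [1, 1]] with P⁻¹ = [[1, -2], [-1, 3]], and Q = P·diag(3, 1)·P⁻¹.
Then Q³ = P·diag(27, 1)·P⁻¹ = [[81, 2], [27, 1]] · [[1, -2], [-1, 3]] = [[79, -156], [26, -51]].

[[79, -156], [26, -51]]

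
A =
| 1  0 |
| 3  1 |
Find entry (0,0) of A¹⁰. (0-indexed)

1

A = I + N where N = [[0, 0], [3, 0]] is strictly lower-triangular, so N² = 0.
(I + N)¹⁰ = I + 10·N = [[1, 0], [30, 1]].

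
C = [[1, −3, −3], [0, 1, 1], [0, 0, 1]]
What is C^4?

[[1, −12, −30], [0, 1, 4], [0, 0, 1]]

C = I + N where N = [[0, −3, −3], [0, 0, 1], [0, 0, 0]] is strictly upper-triangular, so N^3 = 0.
(I + N)^4 = I + 4·N + 6·N^2 = [[1, −12, −30], [0, 1, 4], [0, 0, 1]].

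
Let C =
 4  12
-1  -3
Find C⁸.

[[4, 12], [-1, -3]]

C² = C (a projection; rank 1, trace 1), so C⁸ = C.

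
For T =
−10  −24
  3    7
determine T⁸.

tr T = −3 and det T = 2, so the characteristic polynomial is λ² − (−3)λ + (2) with roots −1 and −2.
Eigenvectors give P = [[8, 3], [−3, −1]] with P⁻¹ = [[−1, −3], [3, 8]], and T = P·diag(−1, −2)·P⁻¹.
Then T⁸ = P·diag(1, 256)·P⁻¹ = [[8, 768], [−3, −256]] · [[−1, −3], [3, 8]] = [[2296, 6120], [−765, −2039]].

[[2296, 6120], [−765, −2039]]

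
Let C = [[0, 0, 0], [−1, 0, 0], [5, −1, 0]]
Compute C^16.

C is strictly triangular, hence nilpotent: C^3 = 0, so C^16 = 0.

[[0, 0, 0], [0, 0, 0], [0, 0, 0]]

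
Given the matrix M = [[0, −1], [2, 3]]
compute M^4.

tr M = 3 and det M = 2, so the characteristic polynomial is λ² − (3)λ + (2) with roots 1 and 2.
Eigenvectors give P = [[−1, −1], [1, 2]] with P⁻¹ = [[−2, −1], [1, 1]], and M = P·diag(1, 2)·P⁻¹.
Then M^4 = P·diag(1, 16)·P⁻¹ = [[−1, −16], [1, 32]] · [[−2, −1], [1, 1]] = [[−14, −15], [30, 31]].

[[−14, −15], [30, 31]]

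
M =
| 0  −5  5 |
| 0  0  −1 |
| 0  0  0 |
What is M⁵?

M is strictly triangular, hence nilpotent: M³ = 0, so M⁵ = 0.

[[0, 0, 0], [0, 0, 0], [0, 0, 0]]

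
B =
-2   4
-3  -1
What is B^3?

[[52, -20], [15, 47]]

B^2 = [[-8, -12], [9, -11]]
B^3 = [[52, -20], [15, 47]]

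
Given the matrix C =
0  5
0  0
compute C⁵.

C is strictly triangular, hence nilpotent: C² = 0, so C⁵ = 0.

[[0, 0], [0, 0]]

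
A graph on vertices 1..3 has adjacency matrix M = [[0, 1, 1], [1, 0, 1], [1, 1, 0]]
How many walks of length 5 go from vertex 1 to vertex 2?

11

The number of length-5 walks from vertex 1 to vertex 2 is entry (1,2) of M⁵, where M is the adjacency matrix.
M² = [[2, 1, 1], [1, 2, 1], [1, 1, 2]]
M³ = [[2, 3, 3], [3, 2, 3], [3, 3, 2]]
M⁴ = [[6, 5, 5], [5, 6, 5], [5, 5, 6]]
M⁵ = [[10, 11, 11], [11, 10, 11], [11, 11, 10]]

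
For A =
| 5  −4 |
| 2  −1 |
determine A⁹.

tr A = 4 and det A = 3, so the characteristic polynomial is λ² − (4)λ + (3) with roots 3 and 1.
Eigenvectors give P = [[2, −1], [1, −1]] with P⁻¹ = [[1, −1], [1, −2]], and A = P·diag(3, 1)·P⁻¹.
Then A⁹ = P·diag(19683, 1)·P⁻¹ = [[39366, −1], [19683, −1]] · [[1, −1], [1, −2]] = [[39365, −39364], [19682, −19681]].

[[39365, −39364], [19682, −19681]]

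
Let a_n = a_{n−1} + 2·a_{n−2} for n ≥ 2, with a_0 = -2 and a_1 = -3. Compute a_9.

With companion matrix Q = [[1, 2], [1, 0]], [a_n, a_{n−1}]ᵀ = Q·[a_{n−1}, a_{n−2}]ᵀ, so [a_9, a_8]ᵀ = Q⁸·[a_1, a_0]ᵀ.
Q⁸ = [[171, 170], [85, 86]], giving [a_9, a_8]ᵀ = [[-853], [-427]].

-853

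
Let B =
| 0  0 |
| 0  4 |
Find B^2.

[[0, 0], [0, 16]]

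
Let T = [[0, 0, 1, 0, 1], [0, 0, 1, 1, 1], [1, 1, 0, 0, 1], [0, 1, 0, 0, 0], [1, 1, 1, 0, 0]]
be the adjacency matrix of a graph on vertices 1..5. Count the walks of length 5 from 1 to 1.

18

The number of length-5 walks from vertex 1 to vertex 1 is entry (1,1) of T⁵, where T is the adjacency matrix.
T² = [[2, 2, 1, 0, 1], [2, 3, 1, 0, 1], [1, 1, 3, 1, 2], [0, 0, 1, 1, 1], [1, 1, 2, 1, 3]]
T³ = [[2, 2, 5, 2, 5], [2, 2, 6, 3, 6], [5, 6, 4, 1, 5], [2, 3, 1, 0, 1], [5, 6, 5, 1, 4]]
T⁴ = [[10, 12, 9, 2, 9], [12, 15, 10, 2, 10], [9, 10, 16, 6, 15], [2, 2, 6, 3, 6], [9, 10, 15, 6, 16]]
T⁵ = [[18, 20, 31, 12, 31], [20, 22, 37, 15, 37], [31, 37, 34, 10, 35], [12, 15, 10, 2, 10], [31, 37, 35, 10, 34]]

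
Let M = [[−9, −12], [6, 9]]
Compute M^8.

[[6561, 0], [0, 6561]]

tr M = 0 and det M = −9, so the characteristic polynomial is λ² − (0)λ + (−9) with roots −3 and 3.
Eigenvectors give P = [[−2, −1], [1, 1]] with P⁻¹ = [[−1, −1], [1, 2]], and M = P·diag(−3, 3)·P⁻¹.
Then M^8 = P·diag(6561, 6561)·P⁻¹ = [[−13122, −6561], [6561, 6561]] · [[−1, −1], [1, 2]] = [[6561, 0], [0, 6561]].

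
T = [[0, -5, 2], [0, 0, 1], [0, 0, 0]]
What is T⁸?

T is strictly triangular, hence nilpotent: T³ = 0, so T⁸ = 0.

[[0, 0, 0], [0, 0, 0], [0, 0, 0]]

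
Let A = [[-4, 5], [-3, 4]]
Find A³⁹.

A² = I (check: tr A = 0 and det A = -1), so A³⁹ = A since 39 is odd.

[[-4, 5], [-3, 4]]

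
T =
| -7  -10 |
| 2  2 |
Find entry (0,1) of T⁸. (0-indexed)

63050

tr T = -5 and det T = 6, so the characteristic polynomial is λ² − (-5)λ + (6) with roots -2 and -3.
Eigenvectors give P = [[2, -5], [-1, 2]] with P⁻¹ = [[-2, -5], [-1, -2]], and T = P·diag(-2, -3)·P⁻¹.
Then T⁸ = P·diag(256, 6561)·P⁻¹ = [[512, -32805], [-256, 13122]] · [[-2, -5], [-1, -2]] = [[31781, 63050], [-12610, -24964]].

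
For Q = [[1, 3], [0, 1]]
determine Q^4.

Q = I + N where N = [[0, 3], [0, 0]] is strictly upper-triangular, so N^2 = 0.
(I + N)^4 = I + 4·N = [[1, 12], [0, 1]].

[[1, 12], [0, 1]]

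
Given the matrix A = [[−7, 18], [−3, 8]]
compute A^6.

tr A = 1 and det A = −2, so the characteristic polynomial is λ² − (1)λ + (−2) with roots 2 and −1.
Eigenvectors give P = [[2, 3], [1, 1]] with P⁻¹ = [[−1, 3], [1, −2]], and A = P·diag(2, −1)·P⁻¹.
Then A^6 = P·diag(64, 1)·P⁻¹ = [[128, 3], [64, 1]] · [[−1, 3], [1, −2]] = [[−125, 378], [−63, 190]].

[[−125, 378], [−63, 190]]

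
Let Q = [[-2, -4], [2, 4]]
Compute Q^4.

[[-16, -32], [16, 32]]

Q^2 = [[-4, -8], [4, 8]]
Q^3 = [[-8, -16], [8, 16]]
Q^4 = [[-16, -32], [16, 32]]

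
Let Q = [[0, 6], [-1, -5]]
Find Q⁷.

[[3990, 12354], [-2059, -6305]]

tr Q = -5 and det Q = 6, so the characteristic polynomial is λ² − (-5)λ + (6) with roots -2 and -3.
Eigenvectors give P = [[-3, -2], [1, 1]] with P⁻¹ = [[-1, -2], [1, 3]], and Q = P·diag(-2, -3)·P⁻¹.
Then Q⁷ = P·diag(-128, -2187)·P⁻¹ = [[384, 4374], [-128, -2187]] · [[-1, -2], [1, 3]] = [[3990, 12354], [-2059, -6305]].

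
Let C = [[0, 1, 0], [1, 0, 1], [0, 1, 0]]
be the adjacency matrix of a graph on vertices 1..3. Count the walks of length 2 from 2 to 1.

The number of length-2 walks from vertex 2 to vertex 1 is entry (2,1) of C^2, where C is the adjacency matrix.
C^2 = [[1, 0, 1], [0, 2, 0], [1, 0, 1]]

0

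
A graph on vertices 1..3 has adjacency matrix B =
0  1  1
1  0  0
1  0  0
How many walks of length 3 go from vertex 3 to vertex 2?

0

The number of length-3 walks from vertex 3 to vertex 2 is entry (3,2) of B³, where B is the adjacency matrix.
B² = [[2, 0, 0], [0, 1, 1], [0, 1, 1]]
B³ = [[0, 2, 2], [2, 0, 0], [2, 0, 0]]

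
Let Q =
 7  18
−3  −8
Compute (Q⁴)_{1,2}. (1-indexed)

−90

tr Q = −1 and det Q = −2, so the characteristic polynomial is λ² − (−1)λ + (−2) with roots 1 and −2.
Eigenvectors give P = [[3, 2], [−1, −1]] with P⁻¹ = [[1, 2], [−1, −3]], and Q = P·diag(1, −2)·P⁻¹.
Then Q⁴ = P·diag(1, 16)·P⁻¹ = [[3, 32], [−1, −16]] · [[1, 2], [−1, −3]] = [[−29, −90], [15, 46]].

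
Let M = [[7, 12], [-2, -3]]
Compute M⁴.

tr M = 4 and det M = 3, so the characteristic polynomial is λ² − (4)λ + (3) with roots 3 and 1.
Eigenvectors give P = [[-3, -2], [1, 1]] with P⁻¹ = [[-1, -2], [1, 3]], and M = P·diag(3, 1)·P⁻¹.
Then M⁴ = P·diag(81, 1)·P⁻¹ = [[-243, -2], [81, 1]] · [[-1, -2], [1, 3]] = [[241, 480], [-80, -159]].

[[241, 480], [-80, -159]]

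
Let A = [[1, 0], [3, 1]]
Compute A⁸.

[[1, 0], [24, 1]]

A = I + N where N = [[0, 0], [3, 0]] is strictly lower-triangular, so N² = 0.
(I + N)⁸ = I + 8·N = [[1, 0], [24, 1]].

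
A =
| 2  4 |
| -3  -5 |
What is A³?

tr A = -3 and det A = 2, so the characteristic polynomial is λ² − (-3)λ + (2) with roots -1 and -2.
Eigenvectors give P = [[-4, -1], [3, 1]] with P⁻¹ = [[-1, -1], [3, 4]], and A = P·diag(-1, -2)·P⁻¹.
Then A³ = P·diag(-1, -8)·P⁻¹ = [[4, 8], [-3, -8]] · [[-1, -1], [3, 4]] = [[20, 28], [-21, -29]].

[[20, 28], [-21, -29]]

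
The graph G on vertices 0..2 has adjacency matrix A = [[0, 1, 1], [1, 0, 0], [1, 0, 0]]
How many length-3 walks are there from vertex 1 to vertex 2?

0

The number of length-3 walks from vertex 1 to vertex 2 is entry (1,2) of A³, where A is the adjacency matrix.
A² = [[2, 0, 0], [0, 1, 1], [0, 1, 1]]
A³ = [[0, 2, 2], [2, 0, 0], [2, 0, 0]]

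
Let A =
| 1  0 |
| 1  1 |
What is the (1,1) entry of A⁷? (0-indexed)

1

A = I + N where N = [[0, 0], [1, 0]] is strictly lower-triangular, so N² = 0.
(I + N)⁷ = I + 7·N = [[1, 0], [7, 1]].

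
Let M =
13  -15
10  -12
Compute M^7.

[[6817, -6945], [4630, -4758]]

tr M = 1 and det M = -6, so the characteristic polynomial is λ² − (1)λ + (-6) with roots 3 and -2.
Eigenvectors give P = [[-3, 1], [-2, 1]] with P⁻¹ = [[-1, 1], [-2, 3]], and M = P·diag(3, -2)·P⁻¹.
Then M^7 = P·diag(2187, -128)·P⁻¹ = [[-6561, -128], [-4374, -128]] · [[-1, 1], [-2, 3]] = [[6817, -6945], [4630, -4758]].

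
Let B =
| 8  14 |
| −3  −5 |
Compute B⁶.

tr B = 3 and det B = 2, so the characteristic polynomial is λ² − (3)λ + (2) with roots 2 and 1.
Eigenvectors give P = [[7, −2], [−3, 1]] with P⁻¹ = [[1, 2], [3, 7]], and B = P·diag(2, 1)·P⁻¹.
Then B⁶ = P·diag(64, 1)·P⁻¹ = [[448, −2], [−192, 1]] · [[1, 2], [3, 7]] = [[442, 882], [−189, −377]].

[[442, 882], [−189, −377]]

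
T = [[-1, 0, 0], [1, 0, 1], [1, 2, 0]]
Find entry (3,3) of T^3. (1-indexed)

T^2 = [[1, 0, 0], [0, 2, 0], [1, 0, 2]]
T^3 = [[-1, 0, 0], [2, 0, 2], [1, 4, 0]]

0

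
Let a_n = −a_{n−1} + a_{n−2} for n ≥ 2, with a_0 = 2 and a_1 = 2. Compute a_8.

With companion matrix A = [[−1, 1], [1, 0]], [a_n, a_{n−1}]ᵀ = A·[a_{n−1}, a_{n−2}]ᵀ, so [a_8, a_7]ᵀ = A^7·[a_1, a_0]ᵀ.
A^7 = [[−21, 13], [13, −8]], giving [a_8, a_7]ᵀ = [[−16], [10]].

−16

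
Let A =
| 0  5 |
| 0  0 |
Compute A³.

A is strictly triangular, hence nilpotent: A² = 0, so A³ = 0.

[[0, 0], [0, 0]]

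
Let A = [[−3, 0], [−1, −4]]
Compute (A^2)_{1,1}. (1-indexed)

9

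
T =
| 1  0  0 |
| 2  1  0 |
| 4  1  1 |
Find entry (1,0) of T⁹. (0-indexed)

18

T = I + N where N = [[0, 0, 0], [2, 0, 0], [4, 1, 0]] is strictly lower-triangular, so N³ = 0.
(I + N)⁹ = I + 9·N + 36·N² = [[1, 0, 0], [18, 1, 0], [108, 9, 1]].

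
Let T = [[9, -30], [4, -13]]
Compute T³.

tr T = -4 and det T = 3, so the characteristic polynomial is λ² − (-4)λ + (3) with roots -3 and -1.
Eigenvectors give P = [[-5, 3], [-2, 1]] with P⁻¹ = [[1, -3], [2, -5]], and T = P·diag(-3, -1)·P⁻¹.
Then T³ = P·diag(-27, -1)·P⁻¹ = [[135, -3], [54, -1]] · [[1, -3], [2, -5]] = [[129, -390], [52, -157]].

[[129, -390], [52, -157]]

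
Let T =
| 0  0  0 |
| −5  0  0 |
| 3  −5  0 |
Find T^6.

[[0, 0, 0], [0, 0, 0], [0, 0, 0]]

T is strictly triangular, hence nilpotent: T^3 = 0, so T^6 = 0.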